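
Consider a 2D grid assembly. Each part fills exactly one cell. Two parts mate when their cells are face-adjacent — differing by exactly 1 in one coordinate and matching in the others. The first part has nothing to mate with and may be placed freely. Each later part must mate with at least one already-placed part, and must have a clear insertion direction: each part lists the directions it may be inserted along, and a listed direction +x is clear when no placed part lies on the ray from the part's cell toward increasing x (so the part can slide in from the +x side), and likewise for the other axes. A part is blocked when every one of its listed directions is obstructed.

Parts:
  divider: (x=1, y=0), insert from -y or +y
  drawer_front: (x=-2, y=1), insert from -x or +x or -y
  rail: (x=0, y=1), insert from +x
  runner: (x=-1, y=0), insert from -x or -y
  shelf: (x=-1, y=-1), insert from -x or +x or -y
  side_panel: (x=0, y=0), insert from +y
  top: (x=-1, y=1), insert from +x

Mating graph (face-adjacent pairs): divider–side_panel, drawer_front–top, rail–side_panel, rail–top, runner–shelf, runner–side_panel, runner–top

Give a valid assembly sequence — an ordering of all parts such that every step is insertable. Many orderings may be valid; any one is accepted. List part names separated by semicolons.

divider; side_panel; runner; top; rail; shelf; drawer_front

1. divider@(1, 0) [-y clear] — {divider}
2. side_panel@(0, 0) [+y clear] — {divider, side_panel}
3. runner@(-1, 0) [-x clear] — {divider, runner, side_panel}
4. top@(-1, 1) [+x clear] — {divider, runner, side_panel, top}
5. rail@(0, 1) [+x clear] — {divider, rail, runner, side_panel, top}
6. shelf@(-1, -1) [-x clear] — {divider, rail, runner, shelf, side_panel, top}
7. drawer_front@(-2, 1) [-x clear] — {divider, drawer_front, rail, runner, shelf, side_panel, top}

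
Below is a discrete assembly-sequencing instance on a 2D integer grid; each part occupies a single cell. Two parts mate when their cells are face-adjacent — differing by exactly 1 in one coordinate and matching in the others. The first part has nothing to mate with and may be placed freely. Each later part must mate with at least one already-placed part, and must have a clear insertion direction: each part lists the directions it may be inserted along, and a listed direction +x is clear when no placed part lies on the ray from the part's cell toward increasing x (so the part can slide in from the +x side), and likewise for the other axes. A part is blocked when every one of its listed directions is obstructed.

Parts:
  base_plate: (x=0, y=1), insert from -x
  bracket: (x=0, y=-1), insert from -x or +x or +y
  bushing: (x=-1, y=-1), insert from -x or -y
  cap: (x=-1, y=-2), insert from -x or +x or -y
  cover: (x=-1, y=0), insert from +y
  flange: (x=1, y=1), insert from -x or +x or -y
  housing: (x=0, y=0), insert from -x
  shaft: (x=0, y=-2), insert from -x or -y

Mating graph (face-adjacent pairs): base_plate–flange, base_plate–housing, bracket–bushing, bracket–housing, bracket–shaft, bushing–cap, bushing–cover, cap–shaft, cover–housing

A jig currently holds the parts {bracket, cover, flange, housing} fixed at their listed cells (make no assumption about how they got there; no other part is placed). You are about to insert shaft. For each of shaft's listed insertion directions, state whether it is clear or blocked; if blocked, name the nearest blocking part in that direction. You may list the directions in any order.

-x: ray from shaft(0, -2) has no placed part ⇒ clear
-y: ray from shaft(0, -2) has no placed part ⇒ clear

-x: clear; -y: clear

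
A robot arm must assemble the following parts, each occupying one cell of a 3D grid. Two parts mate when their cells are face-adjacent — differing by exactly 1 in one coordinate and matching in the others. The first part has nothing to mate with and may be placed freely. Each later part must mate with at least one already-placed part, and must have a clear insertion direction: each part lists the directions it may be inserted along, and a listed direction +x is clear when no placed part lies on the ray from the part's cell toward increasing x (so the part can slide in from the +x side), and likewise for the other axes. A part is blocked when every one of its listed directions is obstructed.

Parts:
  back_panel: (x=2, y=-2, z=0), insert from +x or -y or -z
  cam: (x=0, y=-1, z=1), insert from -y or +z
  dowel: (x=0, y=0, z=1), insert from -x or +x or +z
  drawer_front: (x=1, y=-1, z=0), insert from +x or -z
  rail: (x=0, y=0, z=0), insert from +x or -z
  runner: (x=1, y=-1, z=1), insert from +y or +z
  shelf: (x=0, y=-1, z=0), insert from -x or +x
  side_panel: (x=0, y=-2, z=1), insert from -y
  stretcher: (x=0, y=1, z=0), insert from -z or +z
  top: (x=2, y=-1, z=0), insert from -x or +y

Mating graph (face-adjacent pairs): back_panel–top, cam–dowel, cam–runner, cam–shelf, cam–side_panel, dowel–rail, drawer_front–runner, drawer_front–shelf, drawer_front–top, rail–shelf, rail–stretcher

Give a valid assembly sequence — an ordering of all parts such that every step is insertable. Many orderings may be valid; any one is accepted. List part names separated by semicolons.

stretcher; rail; dowel; shelf; drawer_front; top; runner; cam; side_panel; back_panel

1. stretcher@(0, 1, 0) [-z clear] — {stretcher}
2. rail@(0, 0, 0) [+x clear] — {rail, stretcher}
3. dowel@(0, 0, 1) [-x clear] — {dowel, rail, stretcher}
4. shelf@(0, -1, 0) [-x clear] — {dowel, rail, shelf, stretcher}
5. drawer_front@(1, -1, 0) [+x clear] — {dowel, drawer_front, rail, shelf, stretcher}
6. top@(2, -1, 0) [+y clear] — {dowel, drawer_front, rail, shelf, stretcher, top}
7. runner@(1, -1, 1) [+y clear] — {dowel, drawer_front, rail, runner, shelf, stretcher, top}
8. cam@(0, -1, 1) [-y clear] — {cam, dowel, drawer_front, rail, runner, shelf, stretcher, top}
9. side_panel@(0, -2, 1) [-y clear] — {cam, dowel, drawer_front, rail, runner, shelf, side_panel, stretcher, top}
10. back_panel@(2, -2, 0) [+x clear] — {back_panel, cam, dowel, drawer_front, rail, runner, shelf, side_panel, stretcher, top}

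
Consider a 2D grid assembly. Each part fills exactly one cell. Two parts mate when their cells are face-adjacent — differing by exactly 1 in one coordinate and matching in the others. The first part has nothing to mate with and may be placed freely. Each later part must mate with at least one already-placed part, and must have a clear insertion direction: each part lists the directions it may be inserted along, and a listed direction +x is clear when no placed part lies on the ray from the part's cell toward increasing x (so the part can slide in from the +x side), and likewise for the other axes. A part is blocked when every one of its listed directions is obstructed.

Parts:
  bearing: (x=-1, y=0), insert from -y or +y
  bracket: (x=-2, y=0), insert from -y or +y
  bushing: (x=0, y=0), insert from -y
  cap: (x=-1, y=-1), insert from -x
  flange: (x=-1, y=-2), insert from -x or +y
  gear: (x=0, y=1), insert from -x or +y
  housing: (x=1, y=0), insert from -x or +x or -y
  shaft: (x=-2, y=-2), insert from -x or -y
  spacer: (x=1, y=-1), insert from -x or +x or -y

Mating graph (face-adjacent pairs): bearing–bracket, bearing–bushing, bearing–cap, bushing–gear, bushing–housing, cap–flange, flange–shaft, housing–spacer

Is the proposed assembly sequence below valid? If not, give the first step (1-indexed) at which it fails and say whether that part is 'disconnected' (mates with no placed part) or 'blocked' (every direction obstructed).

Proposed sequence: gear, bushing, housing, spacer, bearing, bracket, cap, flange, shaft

1. gear@(0, 1) [-x clear] — {gear}
2. bushing@(0, 0) [-y clear] — {bushing, gear}
3. housing@(1, 0) [+x clear] — {bushing, gear, housing}
4. spacer@(1, -1) [-x clear] — {bushing, gear, housing, spacer}
5. bearing@(-1, 0) [-y clear] — {bearing, bushing, gear, housing, spacer}
6. bracket@(-2, 0) [-y clear] — {bearing, bracket, bushing, gear, housing, spacer}
7. cap@(-1, -1) [-x clear] — {bearing, bracket, bushing, cap, gear, housing, spacer}
8. flange@(-1, -2) [-x clear] — {bearing, bracket, bushing, cap, flange, gear, housing, spacer}
9. shaft@(-2, -2) [-x clear] — {bearing, bracket, bushing, cap, flange, gear, housing, shaft, spacer}

Valid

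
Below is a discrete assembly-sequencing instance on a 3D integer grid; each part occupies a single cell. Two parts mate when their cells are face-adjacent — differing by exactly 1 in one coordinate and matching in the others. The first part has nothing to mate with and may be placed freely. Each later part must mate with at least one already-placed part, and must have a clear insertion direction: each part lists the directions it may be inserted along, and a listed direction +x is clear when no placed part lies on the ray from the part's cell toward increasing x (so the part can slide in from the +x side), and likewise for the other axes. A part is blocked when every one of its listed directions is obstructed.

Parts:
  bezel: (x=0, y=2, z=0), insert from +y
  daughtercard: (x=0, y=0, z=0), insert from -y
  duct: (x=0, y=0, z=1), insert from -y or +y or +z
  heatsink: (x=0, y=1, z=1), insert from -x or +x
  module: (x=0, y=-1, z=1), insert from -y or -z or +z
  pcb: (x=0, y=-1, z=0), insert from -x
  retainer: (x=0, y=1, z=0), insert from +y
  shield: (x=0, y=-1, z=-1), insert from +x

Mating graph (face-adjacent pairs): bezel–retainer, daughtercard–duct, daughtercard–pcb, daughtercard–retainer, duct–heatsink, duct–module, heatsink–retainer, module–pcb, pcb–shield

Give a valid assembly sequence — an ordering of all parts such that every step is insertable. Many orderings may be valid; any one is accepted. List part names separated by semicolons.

retainer; heatsink; bezel; daughtercard; pcb; module; shield; duct

1. retainer@(0, 1, 0) [+y clear] — {retainer}
2. heatsink@(0, 1, 1) [-x clear] — {heatsink, retainer}
3. bezel@(0, 2, 0) [+y clear] — {bezel, heatsink, retainer}
4. daughtercard@(0, 0, 0) [-y clear] — {bezel, daughtercard, heatsink, retainer}
5. pcb@(0, -1, 0) [-x clear] — {bezel, daughtercard, heatsink, pcb, retainer}
6. module@(0, -1, 1) [-y clear] — {bezel, daughtercard, heatsink, module, pcb, retainer}
7. shield@(0, -1, -1) [+x clear] — {bezel, daughtercard, heatsink, module, pcb, retainer, shield}
8. duct@(0, 0, 1) [+z clear] — {bezel, daughtercard, duct, heatsink, module, pcb, retainer, shield}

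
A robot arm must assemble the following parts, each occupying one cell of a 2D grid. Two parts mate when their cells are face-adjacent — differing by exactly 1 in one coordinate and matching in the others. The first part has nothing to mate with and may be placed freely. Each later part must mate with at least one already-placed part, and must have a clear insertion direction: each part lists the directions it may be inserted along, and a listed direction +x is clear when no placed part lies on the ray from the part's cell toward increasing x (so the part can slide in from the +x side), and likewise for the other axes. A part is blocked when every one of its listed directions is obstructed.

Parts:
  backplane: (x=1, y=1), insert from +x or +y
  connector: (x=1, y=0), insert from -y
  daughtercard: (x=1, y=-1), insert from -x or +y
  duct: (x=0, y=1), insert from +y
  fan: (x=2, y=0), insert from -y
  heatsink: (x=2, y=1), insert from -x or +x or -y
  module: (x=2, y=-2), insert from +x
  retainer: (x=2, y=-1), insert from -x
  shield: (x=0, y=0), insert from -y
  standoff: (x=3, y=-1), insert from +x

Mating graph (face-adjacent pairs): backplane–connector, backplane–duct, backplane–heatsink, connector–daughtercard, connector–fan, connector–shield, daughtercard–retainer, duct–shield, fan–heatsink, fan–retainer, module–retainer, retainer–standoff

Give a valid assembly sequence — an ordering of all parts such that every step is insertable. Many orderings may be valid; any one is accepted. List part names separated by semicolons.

1. fan@(2, 0) [-y clear] — {fan}
2. retainer@(2, -1) [-x clear] — {fan, retainer}
3. module@(2, -2) [+x clear] — {fan, module, retainer}
4. standoff@(3, -1) [+x clear] — {fan, module, retainer, standoff}
5. connector@(1, 0) [-y clear] — {connector, fan, module, retainer, standoff}
6. daughtercard@(1, -1) [-x clear] — {connector, daughtercard, fan, module, retainer, standoff}
7. backplane@(1, 1) [+x clear] — {backplane, connector, daughtercard, fan, module, retainer, standoff}
8. duct@(0, 1) [+y clear] — {backplane, connector, daughtercard, duct, fan, module, retainer, standoff}
9. heatsink@(2, 1) [+x clear] — {backplane, connector, daughtercard, duct, fan, heatsink, module, retainer, standoff}
10. shield@(0, 0) [-y clear] — {backplane, connector, daughtercard, duct, fan, heatsink, module, retainer, shield, standoff}

fan; retainer; module; standoff; connector; daughtercard; backplane; duct; heatsink; shield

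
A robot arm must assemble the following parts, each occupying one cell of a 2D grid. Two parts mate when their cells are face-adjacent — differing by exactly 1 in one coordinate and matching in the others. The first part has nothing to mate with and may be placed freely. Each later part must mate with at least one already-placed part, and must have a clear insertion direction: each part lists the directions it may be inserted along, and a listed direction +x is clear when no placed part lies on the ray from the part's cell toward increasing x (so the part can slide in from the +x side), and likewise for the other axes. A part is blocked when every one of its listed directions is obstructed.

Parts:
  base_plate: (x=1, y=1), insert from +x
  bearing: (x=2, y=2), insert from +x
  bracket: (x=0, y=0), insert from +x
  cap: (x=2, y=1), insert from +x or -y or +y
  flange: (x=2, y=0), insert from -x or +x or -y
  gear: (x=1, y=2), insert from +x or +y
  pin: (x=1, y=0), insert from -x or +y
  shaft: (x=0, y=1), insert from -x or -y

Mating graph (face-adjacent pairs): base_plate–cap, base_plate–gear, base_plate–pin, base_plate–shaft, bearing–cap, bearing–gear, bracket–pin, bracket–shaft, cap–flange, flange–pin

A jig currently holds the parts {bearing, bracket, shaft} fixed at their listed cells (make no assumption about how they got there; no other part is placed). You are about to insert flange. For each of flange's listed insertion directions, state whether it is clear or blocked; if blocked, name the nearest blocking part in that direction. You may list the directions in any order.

-x: nearest on ray is bracket@(0, 0) ⇒ blocked
+x: ray from flange(2, 0) has no placed part ⇒ clear
-y: ray from flange(2, 0) has no placed part ⇒ clear

+x: clear; -x: blocked by bracket; -y: clear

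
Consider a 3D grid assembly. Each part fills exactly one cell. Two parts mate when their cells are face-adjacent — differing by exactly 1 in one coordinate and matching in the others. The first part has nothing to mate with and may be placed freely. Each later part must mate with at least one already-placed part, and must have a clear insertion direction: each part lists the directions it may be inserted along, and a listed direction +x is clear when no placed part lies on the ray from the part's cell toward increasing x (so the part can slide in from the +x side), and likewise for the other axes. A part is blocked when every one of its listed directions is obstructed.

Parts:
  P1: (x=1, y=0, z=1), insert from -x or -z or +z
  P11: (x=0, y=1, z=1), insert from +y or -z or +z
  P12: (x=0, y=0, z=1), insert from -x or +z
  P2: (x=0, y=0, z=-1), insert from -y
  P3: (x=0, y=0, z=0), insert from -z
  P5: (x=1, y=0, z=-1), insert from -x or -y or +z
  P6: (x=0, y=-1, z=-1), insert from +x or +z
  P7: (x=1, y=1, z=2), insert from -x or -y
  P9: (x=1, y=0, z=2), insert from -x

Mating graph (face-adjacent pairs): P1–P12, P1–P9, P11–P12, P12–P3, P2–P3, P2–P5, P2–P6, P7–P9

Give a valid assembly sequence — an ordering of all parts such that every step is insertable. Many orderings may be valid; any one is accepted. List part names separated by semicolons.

P9; P1; P12; P3; P7; P2; P5; P6; P11

1. P9@(1, 0, 2) [-x clear] — {P9}
2. P1@(1, 0, 1) [-x clear] — {P1, P9}
3. P12@(0, 0, 1) [-x clear] — {P1, P12, P9}
4. P3@(0, 0, 0) [-z clear] — {P1, P12, P3, P9}
5. P7@(1, 1, 2) [-x clear] — {P1, P12, P3, P7, P9}
6. P2@(0, 0, -1) [-y clear] — {P1, P12, P2, P3, P7, P9}
7. P5@(1, 0, -1) [-y clear] — {P1, P12, P2, P3, P5, P7, P9}
8. P6@(0, -1, -1) [+x clear] — {P1, P12, P2, P3, P5, P6, P7, P9}
9. P11@(0, 1, 1) [+y clear] — {P1, P11, P12, P2, P3, P5, P6, P7, P9}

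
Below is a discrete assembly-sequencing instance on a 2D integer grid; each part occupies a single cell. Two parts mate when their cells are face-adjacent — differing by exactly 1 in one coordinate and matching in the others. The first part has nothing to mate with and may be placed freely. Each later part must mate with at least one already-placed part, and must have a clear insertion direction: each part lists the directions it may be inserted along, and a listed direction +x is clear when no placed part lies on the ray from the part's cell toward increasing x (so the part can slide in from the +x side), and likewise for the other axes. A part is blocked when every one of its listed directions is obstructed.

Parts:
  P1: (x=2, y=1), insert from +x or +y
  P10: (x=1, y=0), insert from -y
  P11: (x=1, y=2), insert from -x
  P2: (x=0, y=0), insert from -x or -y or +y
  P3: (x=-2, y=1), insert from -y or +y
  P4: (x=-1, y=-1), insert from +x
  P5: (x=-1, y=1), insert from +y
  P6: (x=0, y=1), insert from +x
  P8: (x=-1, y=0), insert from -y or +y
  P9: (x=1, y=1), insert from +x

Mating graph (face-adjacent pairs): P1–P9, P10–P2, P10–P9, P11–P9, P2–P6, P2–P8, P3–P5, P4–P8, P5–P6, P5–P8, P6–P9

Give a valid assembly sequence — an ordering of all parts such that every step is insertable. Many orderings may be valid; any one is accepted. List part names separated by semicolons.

1. P8@(-1, 0) [-y clear] — {P8}
2. P2@(0, 0) [-y clear] — {P2, P8}
3. P10@(1, 0) [-y clear] — {P10, P2, P8}
4. P5@(-1, 1) [+y clear] — {P10, P2, P5, P8}
5. P6@(0, 1) [+x clear] — {P10, P2, P5, P6, P8}
6. P9@(1, 1) [+x clear] — {P10, P2, P5, P6, P8, P9}
7. P1@(2, 1) [+x clear] — {P1, P10, P2, P5, P6, P8, P9}
8. P11@(1, 2) [-x clear] — {P1, P10, P11, P2, P5, P6, P8, P9}
9. P3@(-2, 1) [-y clear] — {P1, P10, P11, P2, P3, P5, P6, P8, P9}
10. P4@(-1, -1) [+x clear] — {P1, P10, P11, P2, P3, P4, P5, P6, P8, P9}

P8; P2; P10; P5; P6; P9; P1; P11; P3; P4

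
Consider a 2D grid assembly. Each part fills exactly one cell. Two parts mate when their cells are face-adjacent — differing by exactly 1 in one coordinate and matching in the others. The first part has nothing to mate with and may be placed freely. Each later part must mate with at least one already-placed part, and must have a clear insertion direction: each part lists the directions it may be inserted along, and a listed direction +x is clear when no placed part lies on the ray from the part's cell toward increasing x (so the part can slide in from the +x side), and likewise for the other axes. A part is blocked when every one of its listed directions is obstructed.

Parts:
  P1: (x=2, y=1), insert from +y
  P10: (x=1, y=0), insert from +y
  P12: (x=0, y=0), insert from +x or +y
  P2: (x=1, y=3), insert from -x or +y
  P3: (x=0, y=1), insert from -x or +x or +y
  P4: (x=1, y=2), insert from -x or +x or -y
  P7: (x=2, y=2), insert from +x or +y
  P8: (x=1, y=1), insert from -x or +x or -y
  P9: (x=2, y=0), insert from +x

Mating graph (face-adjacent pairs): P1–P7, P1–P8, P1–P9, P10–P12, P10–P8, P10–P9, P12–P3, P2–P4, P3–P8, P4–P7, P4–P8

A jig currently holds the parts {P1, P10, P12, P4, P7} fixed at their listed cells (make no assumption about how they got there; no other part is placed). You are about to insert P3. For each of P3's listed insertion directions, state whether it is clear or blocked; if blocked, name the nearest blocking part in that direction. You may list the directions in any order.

-x: ray from P3(0, 1) has no placed part ⇒ clear
+x: nearest on ray is P1@(2, 1) ⇒ blocked
+y: ray from P3(0, 1) has no placed part ⇒ clear

+x: blocked by P1; +y: clear; -x: clear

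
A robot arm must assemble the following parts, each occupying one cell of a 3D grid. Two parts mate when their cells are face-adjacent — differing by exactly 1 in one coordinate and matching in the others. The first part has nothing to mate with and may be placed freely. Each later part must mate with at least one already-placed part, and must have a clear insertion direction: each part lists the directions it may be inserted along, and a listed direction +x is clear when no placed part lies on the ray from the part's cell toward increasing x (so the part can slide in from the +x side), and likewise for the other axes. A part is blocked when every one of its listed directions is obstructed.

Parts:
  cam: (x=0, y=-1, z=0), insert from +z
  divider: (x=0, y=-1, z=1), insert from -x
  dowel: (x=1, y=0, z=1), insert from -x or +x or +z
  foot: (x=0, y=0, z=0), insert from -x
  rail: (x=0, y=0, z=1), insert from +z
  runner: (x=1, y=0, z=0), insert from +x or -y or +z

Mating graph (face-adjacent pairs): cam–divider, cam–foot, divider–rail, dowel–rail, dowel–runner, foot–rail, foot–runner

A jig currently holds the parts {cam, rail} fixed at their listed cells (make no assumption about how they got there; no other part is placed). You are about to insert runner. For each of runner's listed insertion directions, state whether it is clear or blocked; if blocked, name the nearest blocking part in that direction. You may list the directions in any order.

+x: ray from runner(1, 0, 0) has no placed part ⇒ clear
-y: ray from runner(1, 0, 0) has no placed part ⇒ clear
+z: ray from runner(1, 0, 0) has no placed part ⇒ clear

+x: clear; +z: clear; -y: clear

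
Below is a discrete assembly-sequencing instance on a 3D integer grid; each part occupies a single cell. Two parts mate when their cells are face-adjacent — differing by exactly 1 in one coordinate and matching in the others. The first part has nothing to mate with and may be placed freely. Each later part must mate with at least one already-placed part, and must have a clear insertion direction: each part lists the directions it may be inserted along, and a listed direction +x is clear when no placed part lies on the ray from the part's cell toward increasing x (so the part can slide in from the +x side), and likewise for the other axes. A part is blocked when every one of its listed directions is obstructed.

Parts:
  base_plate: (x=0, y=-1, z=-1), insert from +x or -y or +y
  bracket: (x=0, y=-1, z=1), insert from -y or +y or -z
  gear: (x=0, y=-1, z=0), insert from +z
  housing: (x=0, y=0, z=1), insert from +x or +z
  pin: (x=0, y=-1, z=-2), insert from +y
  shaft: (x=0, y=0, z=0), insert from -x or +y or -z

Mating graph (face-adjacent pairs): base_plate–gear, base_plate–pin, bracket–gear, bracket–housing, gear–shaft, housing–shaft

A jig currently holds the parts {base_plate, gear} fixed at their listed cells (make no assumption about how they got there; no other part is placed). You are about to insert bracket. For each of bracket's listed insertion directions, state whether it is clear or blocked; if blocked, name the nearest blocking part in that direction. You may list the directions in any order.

-y: ray from bracket(0, -1, 1) has no placed part ⇒ clear
+y: ray from bracket(0, -1, 1) has no placed part ⇒ clear
-z: nearest on ray is gear@(0, -1, 0) ⇒ blocked

+y: clear; -y: clear; -z: blocked by gear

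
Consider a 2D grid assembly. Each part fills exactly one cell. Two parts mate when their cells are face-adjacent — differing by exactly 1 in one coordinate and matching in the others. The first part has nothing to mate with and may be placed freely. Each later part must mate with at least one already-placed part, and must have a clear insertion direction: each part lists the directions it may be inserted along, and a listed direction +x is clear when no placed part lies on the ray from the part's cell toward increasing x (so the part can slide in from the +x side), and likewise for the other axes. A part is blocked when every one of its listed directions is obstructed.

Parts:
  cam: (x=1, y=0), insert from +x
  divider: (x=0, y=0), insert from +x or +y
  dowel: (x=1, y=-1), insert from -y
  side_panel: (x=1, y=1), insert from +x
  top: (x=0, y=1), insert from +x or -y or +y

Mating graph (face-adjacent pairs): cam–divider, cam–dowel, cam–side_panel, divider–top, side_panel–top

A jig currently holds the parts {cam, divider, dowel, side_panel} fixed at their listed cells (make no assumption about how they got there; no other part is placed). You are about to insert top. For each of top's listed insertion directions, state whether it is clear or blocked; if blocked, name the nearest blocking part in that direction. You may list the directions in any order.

+x: blocked by side_panel; +y: clear; -y: blocked by divider

+x: nearest on ray is side_panel@(1, 1) ⇒ blocked
-y: nearest on ray is divider@(0, 0) ⇒ blocked
+y: ray from top(0, 1) has no placed part ⇒ clear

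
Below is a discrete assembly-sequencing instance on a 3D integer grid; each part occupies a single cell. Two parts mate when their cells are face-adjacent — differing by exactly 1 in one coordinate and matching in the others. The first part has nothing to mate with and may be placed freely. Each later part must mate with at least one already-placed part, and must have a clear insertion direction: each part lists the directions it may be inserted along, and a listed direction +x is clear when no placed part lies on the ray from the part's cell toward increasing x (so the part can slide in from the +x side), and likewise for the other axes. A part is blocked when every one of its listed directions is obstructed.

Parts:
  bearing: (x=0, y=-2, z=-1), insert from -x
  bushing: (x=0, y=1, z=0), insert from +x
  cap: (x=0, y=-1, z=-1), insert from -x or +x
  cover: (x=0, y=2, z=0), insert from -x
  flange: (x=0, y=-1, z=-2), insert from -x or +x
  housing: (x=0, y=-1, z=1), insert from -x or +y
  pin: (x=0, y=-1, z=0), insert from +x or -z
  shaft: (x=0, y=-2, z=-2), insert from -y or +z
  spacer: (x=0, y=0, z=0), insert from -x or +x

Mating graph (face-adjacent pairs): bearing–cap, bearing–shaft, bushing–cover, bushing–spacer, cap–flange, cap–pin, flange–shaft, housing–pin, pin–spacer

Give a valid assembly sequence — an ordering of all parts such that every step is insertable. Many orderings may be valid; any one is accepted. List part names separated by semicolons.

shaft; flange; bearing; cap; pin; housing; spacer; bushing; cover

1. shaft@(0, -2, -2) [-y clear] — {shaft}
2. flange@(0, -1, -2) [-x clear] — {flange, shaft}
3. bearing@(0, -2, -1) [-x clear] — {bearing, flange, shaft}
4. cap@(0, -1, -1) [-x clear] — {bearing, cap, flange, shaft}
5. pin@(0, -1, 0) [+x clear] — {bearing, cap, flange, pin, shaft}
6. housing@(0, -1, 1) [-x clear] — {bearing, cap, flange, housing, pin, shaft}
7. spacer@(0, 0, 0) [-x clear] — {bearing, cap, flange, housing, pin, shaft, spacer}
8. bushing@(0, 1, 0) [+x clear] — {bearing, bushing, cap, flange, housing, pin, shaft, spacer}
9. cover@(0, 2, 0) [-x clear] — {bearing, bushing, cap, cover, flange, housing, pin, shaft, spacer}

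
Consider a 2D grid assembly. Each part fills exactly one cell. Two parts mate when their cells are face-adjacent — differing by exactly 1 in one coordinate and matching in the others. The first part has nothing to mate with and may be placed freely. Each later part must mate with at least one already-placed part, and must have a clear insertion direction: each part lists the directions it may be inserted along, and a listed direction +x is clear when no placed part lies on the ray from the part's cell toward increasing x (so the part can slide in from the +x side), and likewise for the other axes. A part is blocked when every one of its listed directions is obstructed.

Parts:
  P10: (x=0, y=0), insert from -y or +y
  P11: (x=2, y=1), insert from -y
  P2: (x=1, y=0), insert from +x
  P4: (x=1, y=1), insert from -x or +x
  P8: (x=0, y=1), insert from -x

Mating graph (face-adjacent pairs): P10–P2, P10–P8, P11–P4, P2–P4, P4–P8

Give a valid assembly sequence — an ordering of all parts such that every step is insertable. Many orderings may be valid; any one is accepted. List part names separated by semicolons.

P11; P4; P8; P10; P2

1. P11@(2, 1) [-y clear] — {P11}
2. P4@(1, 1) [-x clear] — {P11, P4}
3. P8@(0, 1) [-x clear] — {P11, P4, P8}
4. P10@(0, 0) [-y clear] — {P10, P11, P4, P8}
5. P2@(1, 0) [+x clear] — {P10, P11, P2, P4, P8}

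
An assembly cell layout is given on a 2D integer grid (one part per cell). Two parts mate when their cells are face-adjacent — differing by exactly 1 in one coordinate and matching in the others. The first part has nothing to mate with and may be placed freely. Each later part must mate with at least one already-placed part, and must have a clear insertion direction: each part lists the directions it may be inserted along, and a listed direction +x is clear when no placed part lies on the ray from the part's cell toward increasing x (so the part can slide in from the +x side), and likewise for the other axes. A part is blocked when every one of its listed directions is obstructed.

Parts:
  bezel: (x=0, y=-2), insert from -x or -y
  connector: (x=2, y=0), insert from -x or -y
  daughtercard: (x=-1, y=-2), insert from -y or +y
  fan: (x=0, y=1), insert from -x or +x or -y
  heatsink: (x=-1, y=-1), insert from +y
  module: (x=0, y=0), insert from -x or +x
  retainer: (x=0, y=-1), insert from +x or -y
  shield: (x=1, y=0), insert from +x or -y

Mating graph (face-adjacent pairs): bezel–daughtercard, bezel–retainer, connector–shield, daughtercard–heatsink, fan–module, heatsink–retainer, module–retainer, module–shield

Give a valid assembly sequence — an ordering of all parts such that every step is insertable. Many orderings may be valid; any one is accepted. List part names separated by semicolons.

connector; shield; module; fan; retainer; heatsink; bezel; daughtercard

1. connector@(2, 0) [-x clear] — {connector}
2. shield@(1, 0) [-y clear] — {connector, shield}
3. module@(0, 0) [-x clear] — {connector, module, shield}
4. fan@(0, 1) [-x clear] — {connector, fan, module, shield}
5. retainer@(0, -1) [+x clear] — {connector, fan, module, retainer, shield}
6. heatsink@(-1, -1) [+y clear] — {connector, fan, heatsink, module, retainer, shield}
7. bezel@(0, -2) [-x clear] — {bezel, connector, fan, heatsink, module, retainer, shield}
8. daughtercard@(-1, -2) [-y clear] — {bezel, connector, daughtercard, fan, heatsink, module, retainer, shield}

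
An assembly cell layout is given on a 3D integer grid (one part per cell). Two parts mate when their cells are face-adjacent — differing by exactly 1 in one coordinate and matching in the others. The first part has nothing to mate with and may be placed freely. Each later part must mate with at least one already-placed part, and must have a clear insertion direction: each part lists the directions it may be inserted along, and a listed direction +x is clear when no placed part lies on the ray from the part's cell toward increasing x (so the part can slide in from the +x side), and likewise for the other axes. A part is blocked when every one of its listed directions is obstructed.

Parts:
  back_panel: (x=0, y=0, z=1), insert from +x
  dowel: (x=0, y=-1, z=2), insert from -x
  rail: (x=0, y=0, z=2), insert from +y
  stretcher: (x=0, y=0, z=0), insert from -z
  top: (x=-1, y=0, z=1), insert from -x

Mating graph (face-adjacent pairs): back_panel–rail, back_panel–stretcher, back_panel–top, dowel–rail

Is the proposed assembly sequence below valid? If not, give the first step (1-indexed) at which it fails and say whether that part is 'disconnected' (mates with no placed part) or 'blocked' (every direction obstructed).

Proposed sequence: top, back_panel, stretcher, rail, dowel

Valid

1. top@(-1, 0, 1) [-x clear] — {top}
2. back_panel@(0, 0, 1) [+x clear] — {back_panel, top}
3. stretcher@(0, 0, 0) [-z clear] — {back_panel, stretcher, top}
4. rail@(0, 0, 2) [+y clear] — {back_panel, rail, stretcher, top}
5. dowel@(0, -1, 2) [-x clear] — {back_panel, dowel, rail, stretcher, top}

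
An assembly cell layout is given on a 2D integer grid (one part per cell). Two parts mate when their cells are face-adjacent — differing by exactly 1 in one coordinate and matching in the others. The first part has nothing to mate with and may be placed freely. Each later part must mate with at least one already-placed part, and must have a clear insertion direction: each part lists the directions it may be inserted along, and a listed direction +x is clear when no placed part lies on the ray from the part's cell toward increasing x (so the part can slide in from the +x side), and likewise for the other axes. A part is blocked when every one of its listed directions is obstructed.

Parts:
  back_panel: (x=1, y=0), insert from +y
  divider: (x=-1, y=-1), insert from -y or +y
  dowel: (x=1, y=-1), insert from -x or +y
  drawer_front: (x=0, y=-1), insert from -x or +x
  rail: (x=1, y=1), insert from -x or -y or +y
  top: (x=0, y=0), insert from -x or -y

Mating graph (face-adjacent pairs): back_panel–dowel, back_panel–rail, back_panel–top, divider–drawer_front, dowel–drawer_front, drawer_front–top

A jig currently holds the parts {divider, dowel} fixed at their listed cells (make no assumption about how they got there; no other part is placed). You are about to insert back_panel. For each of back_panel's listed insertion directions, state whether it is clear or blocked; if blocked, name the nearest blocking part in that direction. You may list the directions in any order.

+y: ray from back_panel(1, 0) has no placed part ⇒ clear

+y: clear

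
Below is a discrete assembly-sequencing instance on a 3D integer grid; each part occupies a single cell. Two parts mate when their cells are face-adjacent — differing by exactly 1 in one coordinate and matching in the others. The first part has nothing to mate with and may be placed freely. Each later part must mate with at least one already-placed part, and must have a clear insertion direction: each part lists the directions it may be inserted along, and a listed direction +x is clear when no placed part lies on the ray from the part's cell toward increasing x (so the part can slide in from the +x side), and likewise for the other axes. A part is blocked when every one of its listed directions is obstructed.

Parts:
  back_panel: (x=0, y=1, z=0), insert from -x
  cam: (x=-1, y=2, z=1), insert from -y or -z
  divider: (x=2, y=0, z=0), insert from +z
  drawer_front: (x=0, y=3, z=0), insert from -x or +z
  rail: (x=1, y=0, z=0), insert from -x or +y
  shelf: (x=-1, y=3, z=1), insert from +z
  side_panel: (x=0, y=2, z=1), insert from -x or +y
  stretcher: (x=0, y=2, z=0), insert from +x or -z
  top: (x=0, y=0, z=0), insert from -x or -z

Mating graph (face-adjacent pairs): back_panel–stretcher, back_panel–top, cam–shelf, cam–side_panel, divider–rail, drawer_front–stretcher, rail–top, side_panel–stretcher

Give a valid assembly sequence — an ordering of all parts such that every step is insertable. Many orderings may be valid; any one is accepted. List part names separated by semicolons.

1. top@(0, 0, 0) [-x clear] — {top}
2. rail@(1, 0, 0) [+y clear] — {rail, top}
3. divider@(2, 0, 0) [+z clear] — {divider, rail, top}
4. back_panel@(0, 1, 0) [-x clear] — {back_panel, divider, rail, top}
5. stretcher@(0, 2, 0) [+x clear] — {back_panel, divider, rail, stretcher, top}
6. drawer_front@(0, 3, 0) [-x clear] — {back_panel, divider, drawer_front, rail, stretcher, top}
7. side_panel@(0, 2, 1) [-x clear] — {back_panel, divider, drawer_front, rail, side_panel, stretcher, top}
8. cam@(-1, 2, 1) [-y clear] — {back_panel, cam, divider, drawer_front, rail, side_panel, stretcher, top}
9. shelf@(-1, 3, 1) [+z clear] — {back_panel, cam, divider, drawer_front, rail, shelf, side_panel, stretcher, top}

top; rail; divider; back_panel; stretcher; drawer_front; side_panel; cam; shelf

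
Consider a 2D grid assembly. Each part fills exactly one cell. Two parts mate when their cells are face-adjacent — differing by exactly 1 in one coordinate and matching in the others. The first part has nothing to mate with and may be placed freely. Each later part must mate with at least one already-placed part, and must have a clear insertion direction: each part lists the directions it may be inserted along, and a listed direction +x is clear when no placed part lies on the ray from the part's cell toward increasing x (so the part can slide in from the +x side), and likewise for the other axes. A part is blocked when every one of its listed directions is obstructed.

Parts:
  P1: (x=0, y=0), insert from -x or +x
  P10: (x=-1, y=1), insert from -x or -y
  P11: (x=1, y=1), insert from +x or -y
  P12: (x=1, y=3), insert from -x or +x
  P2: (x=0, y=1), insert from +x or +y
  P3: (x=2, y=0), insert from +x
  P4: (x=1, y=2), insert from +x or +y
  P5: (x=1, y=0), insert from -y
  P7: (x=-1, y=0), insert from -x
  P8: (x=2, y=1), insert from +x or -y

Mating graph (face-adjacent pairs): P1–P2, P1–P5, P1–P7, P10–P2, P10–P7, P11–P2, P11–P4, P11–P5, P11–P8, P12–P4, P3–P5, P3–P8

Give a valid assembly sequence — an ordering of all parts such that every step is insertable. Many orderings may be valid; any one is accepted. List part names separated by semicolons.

1. P12@(1, 3) [-x clear] — {P12}
2. P4@(1, 2) [+x clear] — {P12, P4}
3. P11@(1, 1) [+x clear] — {P11, P12, P4}
4. P5@(1, 0) [-y clear] — {P11, P12, P4, P5}
5. P2@(0, 1) [+y clear] — {P11, P12, P2, P4, P5}
6. P10@(-1, 1) [-x clear] — {P10, P11, P12, P2, P4, P5}
7. P3@(2, 0) [+x clear] — {P10, P11, P12, P2, P3, P4, P5}
8. P8@(2, 1) [+x clear] — {P10, P11, P12, P2, P3, P4, P5, P8}
9. P1@(0, 0) [-x clear] — {P1, P10, P11, P12, P2, P3, P4, P5, P8}
10. P7@(-1, 0) [-x clear] — {P1, P10, P11, P12, P2, P3, P4, P5, P7, P8}

P12; P4; P11; P5; P2; P10; P3; P8; P1; P7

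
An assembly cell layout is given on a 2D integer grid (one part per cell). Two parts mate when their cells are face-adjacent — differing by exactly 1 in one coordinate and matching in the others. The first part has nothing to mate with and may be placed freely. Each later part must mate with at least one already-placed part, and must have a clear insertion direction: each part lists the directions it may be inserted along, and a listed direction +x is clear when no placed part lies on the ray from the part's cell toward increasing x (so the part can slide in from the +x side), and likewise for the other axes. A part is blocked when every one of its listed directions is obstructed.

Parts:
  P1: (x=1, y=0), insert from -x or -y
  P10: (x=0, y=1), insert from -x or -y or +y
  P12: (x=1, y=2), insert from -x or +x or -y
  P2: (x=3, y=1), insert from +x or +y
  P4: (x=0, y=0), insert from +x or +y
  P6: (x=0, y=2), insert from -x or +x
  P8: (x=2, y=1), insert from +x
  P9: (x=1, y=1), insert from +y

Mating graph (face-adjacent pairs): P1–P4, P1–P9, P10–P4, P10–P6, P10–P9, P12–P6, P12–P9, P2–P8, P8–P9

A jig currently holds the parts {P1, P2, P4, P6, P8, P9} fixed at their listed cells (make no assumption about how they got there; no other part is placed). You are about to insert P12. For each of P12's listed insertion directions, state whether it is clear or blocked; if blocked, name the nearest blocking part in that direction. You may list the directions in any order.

+x: clear; -x: blocked by P6; -y: blocked by P9

-x: nearest on ray is P6@(0, 2) ⇒ blocked
+x: ray from P12(1, 2) has no placed part ⇒ clear
-y: nearest on ray is P9@(1, 1) ⇒ blocked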